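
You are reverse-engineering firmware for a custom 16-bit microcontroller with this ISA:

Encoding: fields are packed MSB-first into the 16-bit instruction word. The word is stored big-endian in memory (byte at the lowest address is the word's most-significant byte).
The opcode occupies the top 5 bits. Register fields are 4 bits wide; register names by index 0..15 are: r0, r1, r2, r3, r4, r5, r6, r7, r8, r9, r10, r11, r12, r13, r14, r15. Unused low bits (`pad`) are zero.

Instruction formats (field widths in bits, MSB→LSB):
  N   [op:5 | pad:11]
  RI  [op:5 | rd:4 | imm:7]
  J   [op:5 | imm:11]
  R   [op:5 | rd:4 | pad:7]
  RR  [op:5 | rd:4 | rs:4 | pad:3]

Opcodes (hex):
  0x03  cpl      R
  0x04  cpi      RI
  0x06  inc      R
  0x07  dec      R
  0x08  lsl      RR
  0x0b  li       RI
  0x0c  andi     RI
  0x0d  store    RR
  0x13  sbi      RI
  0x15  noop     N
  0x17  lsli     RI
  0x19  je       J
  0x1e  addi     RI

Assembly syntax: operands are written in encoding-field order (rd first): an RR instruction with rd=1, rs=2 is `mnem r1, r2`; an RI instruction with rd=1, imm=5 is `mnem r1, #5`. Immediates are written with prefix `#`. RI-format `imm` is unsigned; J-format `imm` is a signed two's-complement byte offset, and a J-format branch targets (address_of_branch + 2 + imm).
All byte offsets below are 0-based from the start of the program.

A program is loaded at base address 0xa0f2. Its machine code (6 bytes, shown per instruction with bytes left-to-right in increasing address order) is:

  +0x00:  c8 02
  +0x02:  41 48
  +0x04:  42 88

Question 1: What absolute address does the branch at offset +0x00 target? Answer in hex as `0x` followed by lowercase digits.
[00] c8 02 → 0xc802
  opcode bits[15:11]=0x19: je/J
  imm: (w>>0)&0x7ff=0x2 → #2
  target = base 0xa0f2 + off 0x00 + 2 + imm 2 = 0xa0f6

0xa0f6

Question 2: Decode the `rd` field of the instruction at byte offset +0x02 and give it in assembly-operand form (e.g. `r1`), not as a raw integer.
r2

[02] 41 48 → 0x4148
  op=0x4148>>11=0x8 ⇒ lsl (RR)
  rd: (w>>7)&0xf=0x2 → r2
  rs: (w>>3)&0xf=0x9 → r9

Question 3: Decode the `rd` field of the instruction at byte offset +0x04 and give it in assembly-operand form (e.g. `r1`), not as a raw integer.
r5

[04] 42 88 → 0x4288
  op=0x4288>>11=0x8 ⇒ lsl (RR)
  rd@[10:7]=0x5 ⇒ r5
  rs@[6:3]=0x1 ⇒ r1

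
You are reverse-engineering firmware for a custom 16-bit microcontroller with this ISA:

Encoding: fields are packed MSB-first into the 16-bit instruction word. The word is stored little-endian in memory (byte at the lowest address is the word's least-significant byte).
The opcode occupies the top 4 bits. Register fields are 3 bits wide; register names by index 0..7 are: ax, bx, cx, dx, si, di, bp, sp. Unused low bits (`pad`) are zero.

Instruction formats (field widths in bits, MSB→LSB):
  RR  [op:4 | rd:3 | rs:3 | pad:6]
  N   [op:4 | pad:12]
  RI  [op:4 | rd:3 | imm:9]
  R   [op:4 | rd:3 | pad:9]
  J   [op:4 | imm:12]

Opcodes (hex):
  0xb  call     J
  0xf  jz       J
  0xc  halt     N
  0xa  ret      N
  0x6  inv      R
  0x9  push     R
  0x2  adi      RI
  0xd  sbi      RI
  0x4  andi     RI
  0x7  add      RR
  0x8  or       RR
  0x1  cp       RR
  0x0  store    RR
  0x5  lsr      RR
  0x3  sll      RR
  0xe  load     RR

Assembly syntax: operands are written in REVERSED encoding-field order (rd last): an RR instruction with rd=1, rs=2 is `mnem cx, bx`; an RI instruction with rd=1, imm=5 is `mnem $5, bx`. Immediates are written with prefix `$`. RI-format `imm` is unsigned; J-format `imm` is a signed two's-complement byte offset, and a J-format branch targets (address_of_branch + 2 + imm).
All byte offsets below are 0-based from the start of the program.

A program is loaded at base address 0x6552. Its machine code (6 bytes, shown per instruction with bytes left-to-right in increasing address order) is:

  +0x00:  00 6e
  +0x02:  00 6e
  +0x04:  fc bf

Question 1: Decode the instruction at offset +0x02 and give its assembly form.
off 0x02: read 00 6e as little → 0x6e00
  op=0x6e00>>12=0x6 ⇒ inv (R)
  rd@[11:9]=0x7 ⇒ sp

inv sp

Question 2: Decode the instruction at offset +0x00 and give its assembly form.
inv sp

+0x00: 00 6e ⇒ word 0x6e00 (little)
  op=0x6e00>>12=0x6 ⇒ inv (R)
  rd@[11:9]=0x7 ⇒ sp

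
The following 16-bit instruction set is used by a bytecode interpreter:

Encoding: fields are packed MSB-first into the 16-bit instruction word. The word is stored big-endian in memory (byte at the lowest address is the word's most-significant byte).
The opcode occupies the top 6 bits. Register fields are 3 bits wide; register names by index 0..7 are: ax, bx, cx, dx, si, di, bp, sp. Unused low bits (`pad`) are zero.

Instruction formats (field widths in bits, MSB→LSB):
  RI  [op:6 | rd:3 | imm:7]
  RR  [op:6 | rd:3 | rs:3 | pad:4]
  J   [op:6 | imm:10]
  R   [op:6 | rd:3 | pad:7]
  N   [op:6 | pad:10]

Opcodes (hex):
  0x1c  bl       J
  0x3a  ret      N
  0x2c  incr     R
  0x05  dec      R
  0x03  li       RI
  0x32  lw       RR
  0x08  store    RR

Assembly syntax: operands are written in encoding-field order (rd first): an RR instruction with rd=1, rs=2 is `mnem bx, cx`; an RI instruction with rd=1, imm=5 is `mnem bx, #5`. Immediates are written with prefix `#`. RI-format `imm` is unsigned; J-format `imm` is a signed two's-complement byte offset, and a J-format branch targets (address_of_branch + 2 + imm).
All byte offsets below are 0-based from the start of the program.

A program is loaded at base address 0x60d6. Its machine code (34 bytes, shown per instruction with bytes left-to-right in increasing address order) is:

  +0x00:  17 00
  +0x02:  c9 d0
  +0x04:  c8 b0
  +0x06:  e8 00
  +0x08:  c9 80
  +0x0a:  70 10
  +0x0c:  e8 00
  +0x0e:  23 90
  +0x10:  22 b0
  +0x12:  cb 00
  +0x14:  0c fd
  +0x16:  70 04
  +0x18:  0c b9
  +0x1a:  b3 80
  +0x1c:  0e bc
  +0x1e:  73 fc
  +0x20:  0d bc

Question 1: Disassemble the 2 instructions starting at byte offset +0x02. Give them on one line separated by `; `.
[02] c9 d0 → 0xc9d0
  opcode bits[15:10]=0x32: lw/RR
  rd: (w>>7)&0x7=0x3 → dx
  rs: (w>>4)&0x7=0x5 → di
[04] c8 b0 → 0xc8b0
  opcode bits[15:10]=0x32: lw/RR
  rd: (w>>7)&0x7=0x1 → bx
  rs: (w>>4)&0x7=0x3 → dx

lw dx, di; lw bx, dx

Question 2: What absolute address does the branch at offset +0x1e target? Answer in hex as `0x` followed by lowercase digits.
0x60f2

off 0x1e: read 73 fc as big → 0x73fc
  top 6b → 0x1c → bl [J]
  imm: (w>>0)&0x3ff=0x3fc (s10→-4) → #-4
  target = base 0x60d6 + off 0x1e + 2 + imm -4 = 0x60f2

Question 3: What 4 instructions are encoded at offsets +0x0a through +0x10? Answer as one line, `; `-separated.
+0x0a: 70 10 ⇒ word 0x7010 (big)
  top 6b → 0x1c → bl [J]
  imm: (w>>0)&0x3ff=0x10 → #16
+0x0c: e8 00 ⇒ word 0xe800 (big)
  top 6b → 0x3a → ret [N]
+0x0e: 23 90 ⇒ word 0x2390 (big)
  top 6b → 0x8 → store [RR]
  rd: (w>>7)&0x7=0x7 → sp
  rs: (w>>4)&0x7=0x1 → bx
+0x10: 22 b0 ⇒ word 0x22b0 (big)
  top 6b → 0x8 → store [RR]
  rd: (w>>7)&0x7=0x5 → di
  rs: (w>>4)&0x7=0x3 → dx

bl #16; ret; store sp, bx; store di, dx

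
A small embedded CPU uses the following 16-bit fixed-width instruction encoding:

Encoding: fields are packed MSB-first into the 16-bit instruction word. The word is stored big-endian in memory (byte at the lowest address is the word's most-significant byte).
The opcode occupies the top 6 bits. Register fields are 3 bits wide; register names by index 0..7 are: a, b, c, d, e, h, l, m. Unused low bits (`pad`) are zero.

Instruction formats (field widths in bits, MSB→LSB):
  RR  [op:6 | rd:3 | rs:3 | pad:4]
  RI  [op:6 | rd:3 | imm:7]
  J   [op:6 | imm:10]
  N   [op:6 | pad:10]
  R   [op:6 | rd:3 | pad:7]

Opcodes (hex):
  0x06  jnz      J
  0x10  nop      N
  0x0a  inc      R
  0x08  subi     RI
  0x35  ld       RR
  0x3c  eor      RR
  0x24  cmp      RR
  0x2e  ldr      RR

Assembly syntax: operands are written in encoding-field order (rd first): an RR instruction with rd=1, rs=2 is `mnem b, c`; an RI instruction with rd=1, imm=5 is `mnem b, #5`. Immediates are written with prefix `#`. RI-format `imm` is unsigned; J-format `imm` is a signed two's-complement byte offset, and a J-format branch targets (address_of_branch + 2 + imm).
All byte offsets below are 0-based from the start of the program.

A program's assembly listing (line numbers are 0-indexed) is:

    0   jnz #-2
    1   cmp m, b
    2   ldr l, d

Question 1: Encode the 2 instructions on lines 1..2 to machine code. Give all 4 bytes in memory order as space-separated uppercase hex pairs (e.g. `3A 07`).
93 90 BB 30

1. cmp fields op=0x24:6|rd=7:3|rs=1:3|pad=0:4 → word 9390h → 93 90
2. ldr fields op=0x2e:6|rd=6:3|rs=3:3|pad=0:4 → word bb30h → bb 30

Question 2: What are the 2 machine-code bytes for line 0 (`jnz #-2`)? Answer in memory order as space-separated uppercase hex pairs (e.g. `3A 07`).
1B FE

line 0 (jnz): pack op=0x6:6|imm=-2:10 = 0x1bfe; big→ 1b fe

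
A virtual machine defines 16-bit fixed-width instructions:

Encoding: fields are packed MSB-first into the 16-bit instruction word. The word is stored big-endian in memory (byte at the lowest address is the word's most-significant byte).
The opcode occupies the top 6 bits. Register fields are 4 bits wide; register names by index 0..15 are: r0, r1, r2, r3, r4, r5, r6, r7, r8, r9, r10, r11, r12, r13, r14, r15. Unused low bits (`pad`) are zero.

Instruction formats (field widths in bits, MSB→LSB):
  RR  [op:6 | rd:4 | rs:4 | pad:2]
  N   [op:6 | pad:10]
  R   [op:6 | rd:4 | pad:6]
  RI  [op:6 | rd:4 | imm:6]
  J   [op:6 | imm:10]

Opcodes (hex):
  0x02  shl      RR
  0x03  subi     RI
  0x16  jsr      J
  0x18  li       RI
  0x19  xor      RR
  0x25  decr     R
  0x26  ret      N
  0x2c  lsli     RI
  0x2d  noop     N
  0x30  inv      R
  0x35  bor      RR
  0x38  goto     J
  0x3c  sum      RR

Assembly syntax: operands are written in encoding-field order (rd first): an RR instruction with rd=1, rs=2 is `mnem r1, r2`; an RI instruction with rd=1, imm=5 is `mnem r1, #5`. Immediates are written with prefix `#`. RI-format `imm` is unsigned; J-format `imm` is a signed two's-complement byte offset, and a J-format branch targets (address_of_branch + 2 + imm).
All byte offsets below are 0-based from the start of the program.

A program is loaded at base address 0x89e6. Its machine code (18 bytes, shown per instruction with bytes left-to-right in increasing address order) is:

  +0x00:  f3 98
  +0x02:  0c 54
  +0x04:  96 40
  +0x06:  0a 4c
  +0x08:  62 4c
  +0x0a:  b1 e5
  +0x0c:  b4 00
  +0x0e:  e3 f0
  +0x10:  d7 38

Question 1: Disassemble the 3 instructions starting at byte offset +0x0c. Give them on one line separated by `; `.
off 0x0c: read b4 00 as big → 0xb400
  opcode bits[15:10]=0x2d: noop/N
off 0x0e: read e3 f0 as big → 0xe3f0
  opcode bits[15:10]=0x38: goto/J
  [9:0] imm=1008 (s10→-16) = #-16
off 0x10: read d7 38 as big → 0xd738
  opcode bits[15:10]=0x35: bor/RR
  [9:6] rd=12 = r12
  [5:2] rs=14 = r14

noop; goto #-16; bor r12, r14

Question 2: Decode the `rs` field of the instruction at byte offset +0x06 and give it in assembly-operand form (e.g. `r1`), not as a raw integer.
r3

off 0x06: read 0a 4c as big → 0x0a4c
  opcode bits[15:10]=0x2: shl/RR
  rd: (w>>6)&0xf=0x9 → r9
  rs: (w>>2)&0xf=0x3 → r3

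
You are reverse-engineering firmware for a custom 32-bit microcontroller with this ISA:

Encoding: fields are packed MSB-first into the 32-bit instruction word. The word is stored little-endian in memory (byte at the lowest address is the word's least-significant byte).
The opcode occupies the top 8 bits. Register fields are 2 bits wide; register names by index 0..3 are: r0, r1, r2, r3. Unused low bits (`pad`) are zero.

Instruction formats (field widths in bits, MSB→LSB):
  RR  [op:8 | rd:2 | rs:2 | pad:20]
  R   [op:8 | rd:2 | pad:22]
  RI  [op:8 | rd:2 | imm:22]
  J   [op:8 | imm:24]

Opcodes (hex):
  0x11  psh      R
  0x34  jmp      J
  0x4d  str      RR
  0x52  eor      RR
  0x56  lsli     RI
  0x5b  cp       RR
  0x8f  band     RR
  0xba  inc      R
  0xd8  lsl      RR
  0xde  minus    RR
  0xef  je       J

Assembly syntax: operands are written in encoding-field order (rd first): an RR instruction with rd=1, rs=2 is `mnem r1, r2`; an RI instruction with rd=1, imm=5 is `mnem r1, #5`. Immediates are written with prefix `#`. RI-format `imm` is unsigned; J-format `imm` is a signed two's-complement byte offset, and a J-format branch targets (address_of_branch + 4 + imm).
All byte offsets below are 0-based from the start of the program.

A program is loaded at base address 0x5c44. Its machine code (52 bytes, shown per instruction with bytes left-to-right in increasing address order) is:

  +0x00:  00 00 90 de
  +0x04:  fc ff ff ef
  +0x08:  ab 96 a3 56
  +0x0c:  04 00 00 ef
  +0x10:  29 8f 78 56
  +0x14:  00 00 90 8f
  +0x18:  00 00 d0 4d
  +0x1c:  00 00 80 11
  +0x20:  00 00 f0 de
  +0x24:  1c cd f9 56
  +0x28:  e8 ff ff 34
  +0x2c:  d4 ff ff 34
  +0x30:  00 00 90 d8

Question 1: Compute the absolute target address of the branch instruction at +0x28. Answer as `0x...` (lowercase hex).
off 0x28: read e8 ff ff 34 as little → 0x34ffffe8
  op=0x34ffffe8>>24=0x34 ⇒ jmp (J)
  imm@[23:0]=0xffffe8 (s24→-24) ⇒ #-24
  target = base 0x5c44 + off 0x28 + 4 + imm -24 = 0x5c58

0x5c58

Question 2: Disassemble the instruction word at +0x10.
lsli r1, #3706665

off 0x10: read 29 8f 78 56 as little → 0x56788f29
  top 8b → 0x56 → lsli [RI]
  rd: (w>>22)&0x3=0x1 → r1
  imm: (w>>0)&0x3fffff=0x388f29 → #3706665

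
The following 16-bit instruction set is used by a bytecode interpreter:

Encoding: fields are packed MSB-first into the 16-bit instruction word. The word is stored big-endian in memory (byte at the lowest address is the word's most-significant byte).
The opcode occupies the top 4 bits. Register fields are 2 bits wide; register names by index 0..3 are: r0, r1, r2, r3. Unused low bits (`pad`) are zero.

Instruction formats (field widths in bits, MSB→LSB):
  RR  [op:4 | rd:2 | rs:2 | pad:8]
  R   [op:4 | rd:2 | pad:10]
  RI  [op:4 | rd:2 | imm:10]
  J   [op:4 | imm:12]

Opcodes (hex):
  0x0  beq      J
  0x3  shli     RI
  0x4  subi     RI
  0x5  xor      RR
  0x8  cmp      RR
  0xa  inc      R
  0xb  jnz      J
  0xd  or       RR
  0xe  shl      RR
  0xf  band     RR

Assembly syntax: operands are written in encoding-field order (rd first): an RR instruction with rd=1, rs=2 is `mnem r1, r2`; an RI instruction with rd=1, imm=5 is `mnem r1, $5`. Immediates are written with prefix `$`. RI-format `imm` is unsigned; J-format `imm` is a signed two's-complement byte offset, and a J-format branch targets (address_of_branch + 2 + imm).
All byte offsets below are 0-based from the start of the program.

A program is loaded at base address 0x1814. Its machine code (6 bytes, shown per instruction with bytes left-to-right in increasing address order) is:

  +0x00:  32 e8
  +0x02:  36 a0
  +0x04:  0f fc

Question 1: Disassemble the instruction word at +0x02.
shli r1, $672

@+02  big-endian(36 a0) = 0x36a0
  top 4b → 0x3 → shli [RI]
  rd: (w>>10)&0x3=0x1 → r1
  imm: (w>>0)&0x3ff=0x2a0 → $672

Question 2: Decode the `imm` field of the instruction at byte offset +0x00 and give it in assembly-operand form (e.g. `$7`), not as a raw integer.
$744

off 0x00: read 32 e8 as big → 0x32e8
  opcode bits[15:12]=0x3: shli/RI
  rd@[11:10]=0x0 ⇒ r0
  imm@[9:0]=0x2e8 ⇒ $744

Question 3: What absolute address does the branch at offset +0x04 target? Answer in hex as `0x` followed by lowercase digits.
@+04  big-endian(0f fc) = 0x0ffc
  op=0x0ffc>>12=0x0 ⇒ beq (J)
  [11:0] imm=4092 (s12→-4) = $-4
  target = base 0x1814 + off 0x04 + 2 + imm -4 = 0x1816

0x1816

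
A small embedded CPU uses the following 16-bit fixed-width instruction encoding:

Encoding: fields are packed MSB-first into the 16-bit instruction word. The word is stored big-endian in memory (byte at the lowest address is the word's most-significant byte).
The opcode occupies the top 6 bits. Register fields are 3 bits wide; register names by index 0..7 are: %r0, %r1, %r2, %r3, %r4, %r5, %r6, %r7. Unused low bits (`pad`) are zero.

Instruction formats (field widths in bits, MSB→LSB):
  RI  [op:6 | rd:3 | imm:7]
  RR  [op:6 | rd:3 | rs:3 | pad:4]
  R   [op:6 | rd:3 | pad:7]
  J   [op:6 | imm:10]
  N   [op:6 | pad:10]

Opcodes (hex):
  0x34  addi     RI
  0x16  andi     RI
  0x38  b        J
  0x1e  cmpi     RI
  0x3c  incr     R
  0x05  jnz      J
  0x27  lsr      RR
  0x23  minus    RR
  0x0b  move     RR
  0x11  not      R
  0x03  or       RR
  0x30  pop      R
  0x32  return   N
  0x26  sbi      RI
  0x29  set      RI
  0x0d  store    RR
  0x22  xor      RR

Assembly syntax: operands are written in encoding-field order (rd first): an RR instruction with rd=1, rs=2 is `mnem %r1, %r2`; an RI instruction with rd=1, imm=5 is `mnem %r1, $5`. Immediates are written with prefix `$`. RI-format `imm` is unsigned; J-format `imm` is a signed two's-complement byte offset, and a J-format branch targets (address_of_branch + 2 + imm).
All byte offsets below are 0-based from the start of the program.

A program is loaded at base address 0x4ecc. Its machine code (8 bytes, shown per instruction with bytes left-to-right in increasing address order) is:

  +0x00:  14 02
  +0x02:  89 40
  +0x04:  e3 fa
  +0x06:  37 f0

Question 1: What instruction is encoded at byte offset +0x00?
+0x00: 14 02 ⇒ word 0x1402 (big)
  opcode bits[15:10]=0x5: jnz/J
  imm@[9:0]=0x2 ⇒ $2

jnz $2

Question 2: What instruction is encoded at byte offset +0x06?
off 0x06: read 37 f0 as big → 0x37f0
  top 6b → 0xd → store [RR]
  rd: (w>>7)&0x7=0x7 → %r7
  rs: (w>>4)&0x7=0x7 → %r7

store %r7, %r7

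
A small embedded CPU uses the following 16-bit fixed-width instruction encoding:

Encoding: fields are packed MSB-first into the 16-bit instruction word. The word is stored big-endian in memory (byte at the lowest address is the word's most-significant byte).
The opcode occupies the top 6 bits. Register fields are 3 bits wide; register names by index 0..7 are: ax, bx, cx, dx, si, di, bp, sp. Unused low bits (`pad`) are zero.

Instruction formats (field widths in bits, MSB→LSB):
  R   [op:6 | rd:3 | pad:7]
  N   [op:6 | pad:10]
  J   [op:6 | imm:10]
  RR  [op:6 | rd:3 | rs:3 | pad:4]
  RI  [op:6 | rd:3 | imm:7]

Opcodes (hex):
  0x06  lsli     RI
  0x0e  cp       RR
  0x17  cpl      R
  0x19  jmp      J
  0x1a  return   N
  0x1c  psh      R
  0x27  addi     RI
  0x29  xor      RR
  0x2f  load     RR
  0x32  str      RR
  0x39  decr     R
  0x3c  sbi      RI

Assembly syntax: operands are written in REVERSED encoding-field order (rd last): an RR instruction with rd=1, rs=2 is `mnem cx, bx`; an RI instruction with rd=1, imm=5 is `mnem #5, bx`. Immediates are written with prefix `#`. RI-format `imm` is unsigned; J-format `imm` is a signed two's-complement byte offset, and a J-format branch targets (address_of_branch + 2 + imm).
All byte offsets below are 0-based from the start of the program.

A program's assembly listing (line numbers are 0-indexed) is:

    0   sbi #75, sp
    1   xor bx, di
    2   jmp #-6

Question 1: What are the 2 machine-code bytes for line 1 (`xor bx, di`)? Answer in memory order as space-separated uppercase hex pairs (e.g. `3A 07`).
1. xor fields op=0x29:6|rd=5:3|rs=1:3|pad=0:4 → word a690h → a6 90

A6 90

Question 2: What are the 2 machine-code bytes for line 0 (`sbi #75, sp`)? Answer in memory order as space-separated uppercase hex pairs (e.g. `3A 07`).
0. sbi fields op=0x3c:6|rd=7:3|imm=75:7 → word f3cbh → f3 cb

F3 CB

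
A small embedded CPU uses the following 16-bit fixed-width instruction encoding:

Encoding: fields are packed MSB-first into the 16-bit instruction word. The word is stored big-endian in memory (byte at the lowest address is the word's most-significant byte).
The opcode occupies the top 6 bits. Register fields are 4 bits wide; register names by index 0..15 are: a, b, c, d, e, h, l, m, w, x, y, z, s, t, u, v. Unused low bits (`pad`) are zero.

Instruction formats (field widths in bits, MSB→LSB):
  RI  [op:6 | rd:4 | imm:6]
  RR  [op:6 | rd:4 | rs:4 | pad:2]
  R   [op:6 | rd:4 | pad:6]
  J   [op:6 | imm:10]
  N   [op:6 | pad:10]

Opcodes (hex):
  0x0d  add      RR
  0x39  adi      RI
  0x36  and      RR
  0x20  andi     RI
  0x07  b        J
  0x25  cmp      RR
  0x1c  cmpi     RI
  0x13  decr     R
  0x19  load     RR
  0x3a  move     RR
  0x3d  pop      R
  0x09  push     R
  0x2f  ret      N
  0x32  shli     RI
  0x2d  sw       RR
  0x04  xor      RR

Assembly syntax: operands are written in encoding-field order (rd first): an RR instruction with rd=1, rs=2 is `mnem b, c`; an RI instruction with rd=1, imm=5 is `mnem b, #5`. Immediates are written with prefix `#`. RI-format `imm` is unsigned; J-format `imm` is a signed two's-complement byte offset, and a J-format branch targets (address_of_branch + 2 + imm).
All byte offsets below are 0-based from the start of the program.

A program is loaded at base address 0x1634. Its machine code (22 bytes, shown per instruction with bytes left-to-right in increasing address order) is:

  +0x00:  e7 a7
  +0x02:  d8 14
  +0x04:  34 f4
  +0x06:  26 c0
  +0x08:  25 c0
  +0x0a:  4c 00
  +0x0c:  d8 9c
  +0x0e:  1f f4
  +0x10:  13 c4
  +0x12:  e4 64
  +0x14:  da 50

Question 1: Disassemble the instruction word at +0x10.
xor v, b

[10] 13 c4 → 0x13c4
  top 6b → 0x4 → xor [RR]
  rd: (w>>6)&0xf=0xf → v
  rs: (w>>2)&0xf=0x1 → b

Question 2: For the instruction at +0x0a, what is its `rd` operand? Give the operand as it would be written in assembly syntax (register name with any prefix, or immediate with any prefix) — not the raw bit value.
a

@+0a  big-endian(4c 00) = 0x4c00
  op=0x4c00>>10=0x13 ⇒ decr (R)
  rd: (w>>6)&0xf=0x0 → a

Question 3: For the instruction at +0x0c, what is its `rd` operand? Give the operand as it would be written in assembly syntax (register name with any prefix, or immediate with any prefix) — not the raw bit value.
@+0c  big-endian(d8 9c) = 0xd89c
  top 6b → 0x36 → and [RR]
  rd@[9:6]=0x2 ⇒ c
  rs@[5:2]=0x7 ⇒ m

c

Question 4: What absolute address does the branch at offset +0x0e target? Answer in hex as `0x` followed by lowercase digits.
off 0x0e: read 1f f4 as big → 0x1ff4
  top 6b → 0x7 → b [J]
  imm@[9:0]=0x3f4 (s10→-12) ⇒ #-12
  target = base 0x1634 + off 0x0e + 2 + imm -12 = 0x1638

0x1638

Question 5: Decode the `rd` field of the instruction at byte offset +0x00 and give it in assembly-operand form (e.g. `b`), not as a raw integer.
u

@+00  big-endian(e7 a7) = 0xe7a7
  opcode bits[15:10]=0x39: adi/RI
  [9:6] rd=14 = u
  [5:0] imm=39 = #39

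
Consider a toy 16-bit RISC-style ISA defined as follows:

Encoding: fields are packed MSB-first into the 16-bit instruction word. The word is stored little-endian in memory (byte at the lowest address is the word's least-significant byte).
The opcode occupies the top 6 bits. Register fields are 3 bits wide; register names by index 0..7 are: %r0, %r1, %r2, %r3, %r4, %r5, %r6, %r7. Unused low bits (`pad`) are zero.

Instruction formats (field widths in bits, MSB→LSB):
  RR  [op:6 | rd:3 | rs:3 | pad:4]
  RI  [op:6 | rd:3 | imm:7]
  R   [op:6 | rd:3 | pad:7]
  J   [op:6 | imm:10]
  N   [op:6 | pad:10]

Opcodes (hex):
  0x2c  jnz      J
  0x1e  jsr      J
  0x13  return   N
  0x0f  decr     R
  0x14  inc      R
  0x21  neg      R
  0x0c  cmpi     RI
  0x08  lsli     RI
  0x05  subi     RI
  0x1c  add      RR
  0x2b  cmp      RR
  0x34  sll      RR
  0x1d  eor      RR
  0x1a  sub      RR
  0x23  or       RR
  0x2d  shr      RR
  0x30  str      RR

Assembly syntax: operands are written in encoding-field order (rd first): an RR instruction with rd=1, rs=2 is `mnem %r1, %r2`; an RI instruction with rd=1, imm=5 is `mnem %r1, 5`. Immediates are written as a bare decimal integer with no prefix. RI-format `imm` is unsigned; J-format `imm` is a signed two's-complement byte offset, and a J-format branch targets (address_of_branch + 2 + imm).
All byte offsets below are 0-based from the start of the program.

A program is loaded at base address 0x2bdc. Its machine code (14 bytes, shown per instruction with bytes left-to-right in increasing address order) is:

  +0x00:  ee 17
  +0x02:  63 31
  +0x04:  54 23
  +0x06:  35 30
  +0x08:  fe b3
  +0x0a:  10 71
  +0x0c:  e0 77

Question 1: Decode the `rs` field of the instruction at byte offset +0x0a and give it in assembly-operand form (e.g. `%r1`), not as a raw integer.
%r1

[0a] 10 71 → 0x7110
  top 6b → 0x1c → add [RR]
  [9:7] rd=2 = %r2
  [6:4] rs=1 = %r1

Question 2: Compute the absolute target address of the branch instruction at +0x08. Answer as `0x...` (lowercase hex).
0x2be4

+0x08: fe b3 ⇒ word 0xb3fe (little)
  op=0xb3fe>>10=0x2c ⇒ jnz (J)
  imm@[9:0]=0x3fe (s10→-2) ⇒ -2
  target = base 0x2bdc + off 0x08 + 2 + imm -2 = 0x2be4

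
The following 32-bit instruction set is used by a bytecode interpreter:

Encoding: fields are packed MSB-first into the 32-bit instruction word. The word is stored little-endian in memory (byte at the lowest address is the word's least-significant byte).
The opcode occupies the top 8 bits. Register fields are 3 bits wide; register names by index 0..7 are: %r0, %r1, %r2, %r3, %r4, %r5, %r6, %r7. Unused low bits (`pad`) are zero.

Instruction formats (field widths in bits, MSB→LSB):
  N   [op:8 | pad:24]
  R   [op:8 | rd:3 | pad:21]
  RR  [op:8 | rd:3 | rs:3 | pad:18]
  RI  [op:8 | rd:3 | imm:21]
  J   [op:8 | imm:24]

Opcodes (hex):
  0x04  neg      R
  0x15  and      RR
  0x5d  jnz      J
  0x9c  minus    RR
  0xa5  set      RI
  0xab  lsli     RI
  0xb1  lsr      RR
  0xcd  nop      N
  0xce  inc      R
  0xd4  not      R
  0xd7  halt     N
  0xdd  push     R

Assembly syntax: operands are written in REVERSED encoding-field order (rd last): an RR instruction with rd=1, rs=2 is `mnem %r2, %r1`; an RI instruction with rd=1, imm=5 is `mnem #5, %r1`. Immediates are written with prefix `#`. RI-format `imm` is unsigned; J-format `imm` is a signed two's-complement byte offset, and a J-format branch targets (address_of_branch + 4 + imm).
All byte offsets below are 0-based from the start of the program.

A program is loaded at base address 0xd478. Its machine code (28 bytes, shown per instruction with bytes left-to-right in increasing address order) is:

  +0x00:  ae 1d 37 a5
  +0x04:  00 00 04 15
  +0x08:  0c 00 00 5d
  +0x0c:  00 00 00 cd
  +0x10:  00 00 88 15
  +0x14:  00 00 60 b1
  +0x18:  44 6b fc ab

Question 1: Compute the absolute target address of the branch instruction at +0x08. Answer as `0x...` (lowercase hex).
@+08  little-endian(0c 00 00 5d) = 0x5d00000c
  opcode bits[31:24]=0x5d: jnz/J
  imm: (w>>0)&0xffffff=0xc → #12
  target = base 0xd478 + off 0x08 + 4 + imm 12 = 0xd490

0xd490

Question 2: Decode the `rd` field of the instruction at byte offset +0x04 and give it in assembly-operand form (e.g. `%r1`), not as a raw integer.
%r0

+0x04: 00 00 04 15 ⇒ word 0x15040000 (little)
  top 8b → 0x15 → and [RR]
  [23:21] rd=0 = %r0
  [20:18] rs=1 = %r1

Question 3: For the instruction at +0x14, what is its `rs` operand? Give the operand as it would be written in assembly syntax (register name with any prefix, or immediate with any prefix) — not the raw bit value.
%r0

@+14  little-endian(00 00 60 b1) = 0xb1600000
  opcode bits[31:24]=0xb1: lsr/RR
  [23:21] rd=3 = %r3
  [20:18] rs=0 = %r0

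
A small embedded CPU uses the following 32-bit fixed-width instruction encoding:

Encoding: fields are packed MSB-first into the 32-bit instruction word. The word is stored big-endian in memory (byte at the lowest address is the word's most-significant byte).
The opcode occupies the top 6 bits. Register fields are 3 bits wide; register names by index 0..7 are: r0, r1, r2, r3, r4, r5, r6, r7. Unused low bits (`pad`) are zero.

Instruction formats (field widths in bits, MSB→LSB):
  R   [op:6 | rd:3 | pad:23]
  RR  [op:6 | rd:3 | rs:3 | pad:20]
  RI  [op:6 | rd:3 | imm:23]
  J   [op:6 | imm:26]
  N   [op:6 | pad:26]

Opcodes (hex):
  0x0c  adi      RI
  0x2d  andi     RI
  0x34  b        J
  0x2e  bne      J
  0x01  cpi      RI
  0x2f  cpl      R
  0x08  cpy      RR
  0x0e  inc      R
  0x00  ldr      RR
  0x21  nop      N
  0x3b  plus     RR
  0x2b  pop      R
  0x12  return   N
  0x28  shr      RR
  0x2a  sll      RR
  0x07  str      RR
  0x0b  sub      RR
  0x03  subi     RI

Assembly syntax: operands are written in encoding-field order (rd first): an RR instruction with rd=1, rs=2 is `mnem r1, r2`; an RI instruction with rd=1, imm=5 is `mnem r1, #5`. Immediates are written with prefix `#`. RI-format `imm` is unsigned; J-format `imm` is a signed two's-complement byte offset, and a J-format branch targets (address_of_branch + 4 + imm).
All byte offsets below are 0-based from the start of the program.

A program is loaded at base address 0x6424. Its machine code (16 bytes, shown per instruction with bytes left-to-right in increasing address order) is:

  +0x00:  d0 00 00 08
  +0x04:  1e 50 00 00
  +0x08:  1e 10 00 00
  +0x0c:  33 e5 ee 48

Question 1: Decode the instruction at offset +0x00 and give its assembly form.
+0x00: d0 00 00 08 ⇒ word 0xd0000008 (big)
  op=0xd0000008>>26=0x34 ⇒ b (J)
  imm: (w>>0)&0x3ffffff=0x8 → #8

b #8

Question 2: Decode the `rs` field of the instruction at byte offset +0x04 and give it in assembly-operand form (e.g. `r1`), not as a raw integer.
+0x04: 1e 50 00 00 ⇒ word 0x1e500000 (big)
  top 6b → 0x7 → str [RR]
  [25:23] rd=4 = r4
  [22:20] rs=5 = r5

r5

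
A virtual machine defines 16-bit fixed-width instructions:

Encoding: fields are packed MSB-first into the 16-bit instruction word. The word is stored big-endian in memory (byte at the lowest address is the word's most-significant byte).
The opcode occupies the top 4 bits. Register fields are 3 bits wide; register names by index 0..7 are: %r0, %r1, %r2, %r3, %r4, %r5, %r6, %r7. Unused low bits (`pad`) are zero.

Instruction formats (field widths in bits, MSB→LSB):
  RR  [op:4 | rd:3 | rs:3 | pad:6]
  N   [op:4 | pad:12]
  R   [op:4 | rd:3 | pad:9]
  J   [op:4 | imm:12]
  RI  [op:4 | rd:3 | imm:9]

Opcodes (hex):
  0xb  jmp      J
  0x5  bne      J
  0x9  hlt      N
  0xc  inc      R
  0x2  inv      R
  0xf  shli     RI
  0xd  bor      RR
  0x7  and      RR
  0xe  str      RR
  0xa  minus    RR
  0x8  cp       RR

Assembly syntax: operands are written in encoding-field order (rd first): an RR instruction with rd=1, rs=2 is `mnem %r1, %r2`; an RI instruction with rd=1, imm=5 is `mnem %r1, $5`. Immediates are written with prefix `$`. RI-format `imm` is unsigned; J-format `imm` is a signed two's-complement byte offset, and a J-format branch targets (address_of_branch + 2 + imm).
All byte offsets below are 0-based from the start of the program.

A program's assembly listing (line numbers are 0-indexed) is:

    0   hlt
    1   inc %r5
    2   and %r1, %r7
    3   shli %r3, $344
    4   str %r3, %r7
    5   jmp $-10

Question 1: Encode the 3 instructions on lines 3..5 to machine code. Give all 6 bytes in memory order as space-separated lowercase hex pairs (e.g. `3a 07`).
3. shli fields op=0xf:4|rd=3:3|imm=344:9 → word f758h → f7 58
4. str fields op=0xe:4|rd=3:3|rs=7:3|pad=0:6 → word e7c0h → e7 c0
5. jmp fields op=0xb:4|imm=-10:12 → word bff6h → bf f6

f7 58 e7 c0 bf f6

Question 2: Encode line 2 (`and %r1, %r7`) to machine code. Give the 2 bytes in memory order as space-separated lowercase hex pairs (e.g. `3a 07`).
73 c0

2. and fields op=0x7:4|rd=1:3|rs=7:3|pad=0:6 → word 73c0h → 73 c0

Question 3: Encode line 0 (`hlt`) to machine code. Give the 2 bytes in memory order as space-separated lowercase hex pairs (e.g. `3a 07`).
90 00

0. hlt fields op=0x9:4|pad=0:12 → word 9000h → 90 00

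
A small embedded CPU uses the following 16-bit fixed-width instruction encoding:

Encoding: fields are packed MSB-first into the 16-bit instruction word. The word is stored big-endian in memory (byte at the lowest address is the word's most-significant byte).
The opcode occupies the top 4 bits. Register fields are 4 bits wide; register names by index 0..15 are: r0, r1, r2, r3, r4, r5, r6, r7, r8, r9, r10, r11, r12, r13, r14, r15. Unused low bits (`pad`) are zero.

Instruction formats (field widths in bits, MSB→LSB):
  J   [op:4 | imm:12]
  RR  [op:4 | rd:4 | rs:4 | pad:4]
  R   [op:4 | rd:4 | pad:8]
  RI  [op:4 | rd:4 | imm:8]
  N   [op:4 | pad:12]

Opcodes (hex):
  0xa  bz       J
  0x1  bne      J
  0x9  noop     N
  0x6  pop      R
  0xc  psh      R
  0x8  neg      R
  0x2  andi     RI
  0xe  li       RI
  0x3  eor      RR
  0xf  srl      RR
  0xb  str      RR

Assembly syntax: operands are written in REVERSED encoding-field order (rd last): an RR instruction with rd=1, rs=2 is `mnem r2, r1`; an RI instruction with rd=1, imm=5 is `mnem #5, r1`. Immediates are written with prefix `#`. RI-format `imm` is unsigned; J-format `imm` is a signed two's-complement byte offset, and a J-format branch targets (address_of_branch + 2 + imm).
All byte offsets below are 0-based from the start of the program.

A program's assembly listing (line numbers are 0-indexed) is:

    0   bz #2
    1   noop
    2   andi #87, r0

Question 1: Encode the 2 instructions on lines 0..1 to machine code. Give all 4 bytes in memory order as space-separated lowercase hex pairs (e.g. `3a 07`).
L0: bz op=0xa:4|imm=2:12 ⇒ 0xa002 ⇒ big a0 02
L1: noop op=0x9:4|pad=0:12 ⇒ 0x9000 ⇒ big 90 00

a0 02 90 00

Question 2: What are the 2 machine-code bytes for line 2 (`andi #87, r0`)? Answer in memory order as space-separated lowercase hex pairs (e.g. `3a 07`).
20 57

line 2 (andi): pack op=0x2:4|rd=0:4|imm=87:8 = 0x2057; big→ 20 57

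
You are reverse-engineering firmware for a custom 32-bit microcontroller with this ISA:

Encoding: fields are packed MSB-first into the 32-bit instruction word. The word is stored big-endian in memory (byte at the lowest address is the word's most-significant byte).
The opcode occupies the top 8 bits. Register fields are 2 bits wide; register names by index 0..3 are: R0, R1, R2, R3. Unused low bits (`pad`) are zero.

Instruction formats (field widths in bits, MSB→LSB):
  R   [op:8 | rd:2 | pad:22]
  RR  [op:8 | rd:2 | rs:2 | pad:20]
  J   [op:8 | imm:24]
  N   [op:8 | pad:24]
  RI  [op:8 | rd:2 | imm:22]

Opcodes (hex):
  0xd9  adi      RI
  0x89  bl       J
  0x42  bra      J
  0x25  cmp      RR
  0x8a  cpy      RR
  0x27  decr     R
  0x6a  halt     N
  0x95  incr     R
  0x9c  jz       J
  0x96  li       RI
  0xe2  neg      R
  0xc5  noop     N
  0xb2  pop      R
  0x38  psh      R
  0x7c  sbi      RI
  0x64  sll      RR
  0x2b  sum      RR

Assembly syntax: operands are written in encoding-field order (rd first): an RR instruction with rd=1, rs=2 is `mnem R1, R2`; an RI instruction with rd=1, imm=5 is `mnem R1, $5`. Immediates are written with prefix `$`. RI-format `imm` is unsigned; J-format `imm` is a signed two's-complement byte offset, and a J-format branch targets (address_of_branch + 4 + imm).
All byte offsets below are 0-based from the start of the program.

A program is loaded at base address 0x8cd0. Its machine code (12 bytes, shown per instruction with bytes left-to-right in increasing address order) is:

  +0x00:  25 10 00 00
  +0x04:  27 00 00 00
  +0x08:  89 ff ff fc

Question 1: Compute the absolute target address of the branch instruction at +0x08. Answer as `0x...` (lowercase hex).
0x8cd8

+0x08: 89 ff ff fc ⇒ word 0x89fffffc (big)
  opcode bits[31:24]=0x89: bl/J
  imm@[23:0]=0xfffffc (s24→-4) ⇒ $-4
  target = base 0x8cd0 + off 0x08 + 4 + imm -4 = 0x8cd8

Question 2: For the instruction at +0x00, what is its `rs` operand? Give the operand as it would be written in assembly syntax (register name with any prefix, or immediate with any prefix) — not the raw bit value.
R1

@+00  big-endian(25 10 00 00) = 0x25100000
  opcode bits[31:24]=0x25: cmp/RR
  rd@[23:22]=0x0 ⇒ R0
  rs@[21:20]=0x1 ⇒ R1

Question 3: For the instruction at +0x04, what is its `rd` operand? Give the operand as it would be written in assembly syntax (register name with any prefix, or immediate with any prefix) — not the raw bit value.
[04] 27 00 00 00 → 0x27000000
  top 8b → 0x27 → decr [R]
  rd: (w>>22)&0x3=0x0 → R0

R0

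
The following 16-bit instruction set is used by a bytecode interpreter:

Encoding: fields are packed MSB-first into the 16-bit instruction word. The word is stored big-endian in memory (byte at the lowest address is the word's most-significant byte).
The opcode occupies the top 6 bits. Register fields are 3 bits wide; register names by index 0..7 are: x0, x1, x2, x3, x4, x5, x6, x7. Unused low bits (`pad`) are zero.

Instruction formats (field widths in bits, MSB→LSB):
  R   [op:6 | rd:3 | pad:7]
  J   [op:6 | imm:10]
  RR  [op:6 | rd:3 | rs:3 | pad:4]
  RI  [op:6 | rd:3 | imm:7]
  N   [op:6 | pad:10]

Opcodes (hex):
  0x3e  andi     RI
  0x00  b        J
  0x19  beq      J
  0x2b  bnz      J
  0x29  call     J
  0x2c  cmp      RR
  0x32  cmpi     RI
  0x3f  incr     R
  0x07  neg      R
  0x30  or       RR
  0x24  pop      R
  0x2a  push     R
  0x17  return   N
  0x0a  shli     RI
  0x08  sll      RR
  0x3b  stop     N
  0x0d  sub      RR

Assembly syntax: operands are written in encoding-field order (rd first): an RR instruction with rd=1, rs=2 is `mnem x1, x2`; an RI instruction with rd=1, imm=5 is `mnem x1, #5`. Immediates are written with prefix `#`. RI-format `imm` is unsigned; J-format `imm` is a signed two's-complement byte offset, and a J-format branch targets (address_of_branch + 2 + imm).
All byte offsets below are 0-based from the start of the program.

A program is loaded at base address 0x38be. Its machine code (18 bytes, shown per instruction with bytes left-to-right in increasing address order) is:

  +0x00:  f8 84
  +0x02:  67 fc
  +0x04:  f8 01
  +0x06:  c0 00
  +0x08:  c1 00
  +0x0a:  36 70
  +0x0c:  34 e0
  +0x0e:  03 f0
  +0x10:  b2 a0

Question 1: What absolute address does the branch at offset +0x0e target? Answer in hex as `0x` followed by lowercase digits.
@+0e  big-endian(03 f0) = 0x03f0
  op=0x03f0>>10=0x0 ⇒ b (J)
  [9:0] imm=1008 (s10→-16) = #-16
  target = base 0x38be + off 0x0e + 2 + imm -16 = 0x38be

0x38be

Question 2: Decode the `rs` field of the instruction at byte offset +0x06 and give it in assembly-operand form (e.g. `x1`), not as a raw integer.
x0

+0x06: c0 00 ⇒ word 0xc000 (big)
  op=0xc000>>10=0x30 ⇒ or (RR)
  rd@[9:7]=0x0 ⇒ x0
  rs@[6:4]=0x0 ⇒ x0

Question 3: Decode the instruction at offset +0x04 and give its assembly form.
@+04  big-endian(f8 01) = 0xf801
  opcode bits[15:10]=0x3e: andi/RI
  rd: (w>>7)&0x7=0x0 → x0
  imm: (w>>0)&0x7f=0x1 → #1

andi x0, #1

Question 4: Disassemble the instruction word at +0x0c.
sub x1, x6

[0c] 34 e0 → 0x34e0
  opcode bits[15:10]=0xd: sub/RR
  [9:7] rd=1 = x1
  [6:4] rs=6 = x6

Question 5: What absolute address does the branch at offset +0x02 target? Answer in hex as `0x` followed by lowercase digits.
0x38be

@+02  big-endian(67 fc) = 0x67fc
  top 6b → 0x19 → beq [J]
  [9:0] imm=1020 (s10→-4) = #-4
  target = base 0x38be + off 0x02 + 2 + imm -4 = 0x38be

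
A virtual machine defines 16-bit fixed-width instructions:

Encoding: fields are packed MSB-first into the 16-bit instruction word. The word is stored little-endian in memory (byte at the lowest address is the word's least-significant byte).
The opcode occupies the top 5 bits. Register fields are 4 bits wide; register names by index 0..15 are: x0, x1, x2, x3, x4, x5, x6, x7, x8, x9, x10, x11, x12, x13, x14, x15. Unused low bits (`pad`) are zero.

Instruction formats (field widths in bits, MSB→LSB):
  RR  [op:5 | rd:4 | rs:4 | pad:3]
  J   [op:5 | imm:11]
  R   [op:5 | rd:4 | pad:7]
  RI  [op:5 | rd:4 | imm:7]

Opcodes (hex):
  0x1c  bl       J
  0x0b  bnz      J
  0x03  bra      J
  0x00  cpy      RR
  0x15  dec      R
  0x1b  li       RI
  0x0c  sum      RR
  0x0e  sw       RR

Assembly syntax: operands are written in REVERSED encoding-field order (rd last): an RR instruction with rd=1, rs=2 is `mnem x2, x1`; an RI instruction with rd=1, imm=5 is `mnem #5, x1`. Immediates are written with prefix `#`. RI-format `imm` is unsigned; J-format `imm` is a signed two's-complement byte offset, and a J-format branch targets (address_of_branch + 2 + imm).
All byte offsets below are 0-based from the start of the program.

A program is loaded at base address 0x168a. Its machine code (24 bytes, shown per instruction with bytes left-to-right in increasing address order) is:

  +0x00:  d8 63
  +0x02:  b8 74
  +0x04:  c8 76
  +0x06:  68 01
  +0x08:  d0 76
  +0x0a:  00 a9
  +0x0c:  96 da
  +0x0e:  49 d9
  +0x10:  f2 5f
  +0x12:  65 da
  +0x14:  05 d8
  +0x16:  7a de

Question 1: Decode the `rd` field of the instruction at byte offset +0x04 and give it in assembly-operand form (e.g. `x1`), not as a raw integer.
x13

[04] c8 76 → 0x76c8
  opcode bits[15:11]=0xe: sw/RR
  rd@[10:7]=0xd ⇒ x13
  rs@[6:3]=0x9 ⇒ x9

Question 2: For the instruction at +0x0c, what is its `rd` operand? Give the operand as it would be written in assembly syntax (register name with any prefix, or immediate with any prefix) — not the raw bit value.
off 0x0c: read 96 da as little → 0xda96
  top 5b → 0x1b → li [RI]
  rd@[10:7]=0x5 ⇒ x5
  imm@[6:0]=0x16 ⇒ #22

x5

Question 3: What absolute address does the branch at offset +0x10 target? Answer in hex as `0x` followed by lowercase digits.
0x168e

[10] f2 5f → 0x5ff2
  op=0x5ff2>>11=0xb ⇒ bnz (J)
  [10:0] imm=2034 (s11→-14) = #-14
  target = base 0x168a + off 0x10 + 2 + imm -14 = 0x168e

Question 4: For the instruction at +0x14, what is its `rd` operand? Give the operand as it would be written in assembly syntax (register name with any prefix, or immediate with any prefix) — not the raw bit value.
+0x14: 05 d8 ⇒ word 0xd805 (little)
  top 5b → 0x1b → li [RI]
  rd: (w>>7)&0xf=0x0 → x0
  imm: (w>>0)&0x7f=0x5 → #5

x0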